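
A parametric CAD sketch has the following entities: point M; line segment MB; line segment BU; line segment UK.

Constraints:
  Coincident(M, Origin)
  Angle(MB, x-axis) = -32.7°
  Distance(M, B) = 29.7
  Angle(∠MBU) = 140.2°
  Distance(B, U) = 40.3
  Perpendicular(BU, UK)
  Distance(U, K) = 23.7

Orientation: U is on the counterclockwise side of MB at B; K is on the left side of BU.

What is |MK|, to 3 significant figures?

63.3

∠MBU = 140.2°, so BU runs at -32.7° + (180° − 140.2°) = 7.10° from the x-axis; with |BU| = 40.3, U = B + 40.3·(cos 7.10°, sin 7.10°) = (65.0, -11.1). BU is perpendicular to UK; with |UK| = 23.7 on the left of BU, K = U + 23.7·(-0.124, 0.992) = (62.1, 12.5). Then |MK| = |K − M| = 63.3.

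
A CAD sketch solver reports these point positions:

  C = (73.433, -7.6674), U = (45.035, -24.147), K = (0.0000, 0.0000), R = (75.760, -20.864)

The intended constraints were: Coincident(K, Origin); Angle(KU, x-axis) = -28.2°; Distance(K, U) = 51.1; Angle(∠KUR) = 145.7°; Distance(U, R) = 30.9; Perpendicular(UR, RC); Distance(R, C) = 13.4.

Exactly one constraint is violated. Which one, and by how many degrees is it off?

Perpendicular(UR, RC) — off by 3.90°.

K = (0.00, 0.00) ✓; KU at -28.20° ✓; |KU| = 51.10 ✓; ∠KUR = 145.7° ✓; |UR| = 30.90 ✓; ∠(UR, RC) = 93.90° ✗; |RC| = 13.40 ✓.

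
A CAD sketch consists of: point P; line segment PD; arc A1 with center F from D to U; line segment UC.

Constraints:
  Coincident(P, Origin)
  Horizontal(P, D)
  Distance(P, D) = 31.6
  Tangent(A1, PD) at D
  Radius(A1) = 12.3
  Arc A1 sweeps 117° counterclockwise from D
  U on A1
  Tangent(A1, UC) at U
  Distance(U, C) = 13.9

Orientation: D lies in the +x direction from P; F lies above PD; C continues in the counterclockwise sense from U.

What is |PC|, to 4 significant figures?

47.22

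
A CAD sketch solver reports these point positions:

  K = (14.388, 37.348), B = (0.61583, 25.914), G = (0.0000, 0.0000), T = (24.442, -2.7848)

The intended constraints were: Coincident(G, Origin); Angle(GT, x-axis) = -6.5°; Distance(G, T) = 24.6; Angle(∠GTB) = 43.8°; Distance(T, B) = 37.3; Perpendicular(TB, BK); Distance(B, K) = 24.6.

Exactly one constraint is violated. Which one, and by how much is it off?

Distance(B, K) = 24.6 — off by 6.70.

G = (0.00, 0.00) ✓; GT at -6.500° ✓; |GT| = 24.60 ✓; ∠GTB = 43.80° ✓; |TB| = 37.30 ✓; ∠(TB, BK) = 90.00° ✓; |BK| = 17.90 ✗.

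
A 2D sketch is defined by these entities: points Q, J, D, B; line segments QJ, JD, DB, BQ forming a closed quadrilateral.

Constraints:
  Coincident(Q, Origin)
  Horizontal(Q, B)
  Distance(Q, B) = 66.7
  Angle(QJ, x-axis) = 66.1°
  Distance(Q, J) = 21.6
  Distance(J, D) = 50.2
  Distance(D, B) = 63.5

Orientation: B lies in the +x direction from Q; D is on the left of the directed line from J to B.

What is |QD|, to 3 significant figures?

71.2

Checks: |QB| = 66.70 ✓; |QJ| = 21.60 ✓; |JD| = 50.20 ✓; |DB| = 63.50 ✓.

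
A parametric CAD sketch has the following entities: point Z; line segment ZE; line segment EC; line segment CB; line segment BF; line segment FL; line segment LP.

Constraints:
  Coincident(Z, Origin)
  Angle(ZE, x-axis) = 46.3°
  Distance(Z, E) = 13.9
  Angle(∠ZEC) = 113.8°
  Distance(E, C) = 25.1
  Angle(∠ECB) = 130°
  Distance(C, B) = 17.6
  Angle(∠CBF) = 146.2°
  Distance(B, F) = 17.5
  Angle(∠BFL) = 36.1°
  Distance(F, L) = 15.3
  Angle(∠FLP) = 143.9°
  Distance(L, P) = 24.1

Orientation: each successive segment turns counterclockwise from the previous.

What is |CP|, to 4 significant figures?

4.406

Z is at the origin; ZE runs at 46.3° with length 13.9, so E = (9.603, 10.05). ∠ZEC = 113.8° gives EC at 112.5° from the x-axis; with |EC| = 25.1, C = (-0.002089, 33.24). ∠ECB = 130.0° gives CB at 162.5° from the x-axis; with |CB| = 17.6, B = (-16.79, 38.53). ∠CBF = 146.2° gives BF at -163.7° from the x-axis; with |BF| = 17.5, F = (-33.58, 33.62). ∠BFL = 36.1° gives FL at -19.80° from the x-axis; with |FL| = 15.3, L = (-19.19, 28.44). ∠FLP = 143.9° gives LP at 16.30° from the x-axis; with |LP| = 24.1, P = (3.943, 35.20). Then |CP| = |P − C| = 4.406.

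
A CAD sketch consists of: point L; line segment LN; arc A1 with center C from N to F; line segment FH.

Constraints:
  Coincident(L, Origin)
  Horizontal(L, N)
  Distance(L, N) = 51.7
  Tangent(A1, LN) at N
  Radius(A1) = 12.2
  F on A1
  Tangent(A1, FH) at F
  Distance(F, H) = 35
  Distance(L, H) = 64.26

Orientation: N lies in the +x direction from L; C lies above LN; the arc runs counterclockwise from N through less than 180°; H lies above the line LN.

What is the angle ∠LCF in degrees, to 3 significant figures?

160°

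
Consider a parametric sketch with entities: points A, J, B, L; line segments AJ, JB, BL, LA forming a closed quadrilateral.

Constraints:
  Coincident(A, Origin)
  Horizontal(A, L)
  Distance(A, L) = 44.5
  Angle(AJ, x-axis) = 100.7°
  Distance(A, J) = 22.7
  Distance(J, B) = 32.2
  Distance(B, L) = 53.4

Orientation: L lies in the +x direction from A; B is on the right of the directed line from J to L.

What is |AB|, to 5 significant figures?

12.561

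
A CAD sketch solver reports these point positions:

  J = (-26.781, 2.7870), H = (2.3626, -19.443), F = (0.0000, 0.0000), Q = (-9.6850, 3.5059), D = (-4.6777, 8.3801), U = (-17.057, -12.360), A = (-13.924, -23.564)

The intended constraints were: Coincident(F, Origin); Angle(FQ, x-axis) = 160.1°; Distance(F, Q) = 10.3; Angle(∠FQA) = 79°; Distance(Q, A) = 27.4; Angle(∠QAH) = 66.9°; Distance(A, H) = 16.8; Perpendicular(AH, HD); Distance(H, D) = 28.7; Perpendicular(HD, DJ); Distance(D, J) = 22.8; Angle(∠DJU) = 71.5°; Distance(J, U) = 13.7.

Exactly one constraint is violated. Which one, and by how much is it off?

Distance(J, U) = 13.7 — off by 4.30.

F = (0.00, 0.00) ✓; FQ at 160.1° ✓; |FQ| = 10.30 ✓; ∠FQA = 79.00° ✓; |QA| = 27.40 ✓; ∠QAH = 66.90° ✓; |AH| = 16.80 ✓; ∠(AH, HD) = 90.00° ✓; |HD| = 28.70 ✓; ∠(HD, DJ) = 90.00° ✓; |DJ| = 22.80 ✓; ∠DJU = 71.50° ✓; |JU| = 18.00 ✗.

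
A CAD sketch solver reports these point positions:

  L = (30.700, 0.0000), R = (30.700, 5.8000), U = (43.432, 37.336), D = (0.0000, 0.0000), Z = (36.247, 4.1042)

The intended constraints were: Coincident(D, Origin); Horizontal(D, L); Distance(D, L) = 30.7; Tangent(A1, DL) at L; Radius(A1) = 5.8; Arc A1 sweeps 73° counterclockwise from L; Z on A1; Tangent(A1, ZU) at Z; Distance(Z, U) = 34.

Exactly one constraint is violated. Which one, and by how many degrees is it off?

Tangent(A1, ZU) at Z — off by 4.80°.

D = (0.00, 0.00) ✓; D.y = 0.00, L.y = 0.00 ✓; |DL| = 30.70 ✓; ∠(RL, LD) = 90.00° ✓; |RL| = 5.800 ✓; bearing(R→Z) − bearing(R→L) = 73.00° ✓; |RZ| = 5.800 ✓; ∠(RZ, ZU) = 85.20° ✗; |ZU| = 34.00 ✓.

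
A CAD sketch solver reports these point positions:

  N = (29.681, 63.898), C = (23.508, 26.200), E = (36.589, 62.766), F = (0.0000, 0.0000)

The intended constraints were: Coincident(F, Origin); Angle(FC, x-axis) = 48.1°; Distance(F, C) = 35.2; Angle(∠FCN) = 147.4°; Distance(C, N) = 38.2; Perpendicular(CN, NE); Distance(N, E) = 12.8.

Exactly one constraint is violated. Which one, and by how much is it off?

Distance(N, E) = 12.8 — off by 5.80.

F = (0.00, 0.00) ✓; FC at 48.10° ✓; |FC| = 35.20 ✓; ∠FCN = 147.4° ✓; |CN| = 38.20 ✓; ∠(CN, NE) = 90.01° ✓; |NE| = 7.000 ✗.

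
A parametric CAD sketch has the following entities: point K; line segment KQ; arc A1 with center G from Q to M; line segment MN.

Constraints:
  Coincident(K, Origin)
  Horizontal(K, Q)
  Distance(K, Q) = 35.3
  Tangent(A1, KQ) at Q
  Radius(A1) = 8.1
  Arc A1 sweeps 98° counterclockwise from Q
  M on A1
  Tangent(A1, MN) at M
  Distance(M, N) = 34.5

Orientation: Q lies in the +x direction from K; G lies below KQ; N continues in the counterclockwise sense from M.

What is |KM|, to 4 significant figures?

28.80

K is at the origin; KQ is horizontal with |KQ| = 35.3 and Q on the +x side, so Q = (35.30, 0.000). Tangency of A1 to KQ means the radius GQ is perpendicular to KQ, so G = Q + (0, -8.1) = (35.30, -8.100). On A1, Q sits at bearing 90° from G; a 98° counterclockwise sweep puts M at bearing 188°, so M = G + 8.1·(cos 188°, sin 188°) = (27.28, -9.227). Then |KM| = |M − K| = 28.80.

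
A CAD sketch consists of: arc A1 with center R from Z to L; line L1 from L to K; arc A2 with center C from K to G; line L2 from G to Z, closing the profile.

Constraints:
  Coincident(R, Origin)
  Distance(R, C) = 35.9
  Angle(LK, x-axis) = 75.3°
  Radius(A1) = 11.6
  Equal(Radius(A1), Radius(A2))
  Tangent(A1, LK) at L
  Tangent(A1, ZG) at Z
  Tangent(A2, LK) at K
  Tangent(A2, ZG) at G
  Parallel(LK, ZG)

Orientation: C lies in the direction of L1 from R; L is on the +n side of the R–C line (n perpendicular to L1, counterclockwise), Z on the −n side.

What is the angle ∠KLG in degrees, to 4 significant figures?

32.87°

The slot axis is L1's direction at 75.3°, so u = (cos 75.3°, sin 75.3°) = (0.2538, 0.9673) and n = (−sin 75.3°, cos 75.3°) = (-0.9673, 0.2538). R is at the origin and C lies 35.9 along u from R, so C = 35.9·u = (9.110, 34.72). Tangency of A1 to both parallel lines with radius 11.6 puts L and Z at R ± 11.6·n: L = (-11.22, 2.944), Z = (11.22, -2.944). Equal radii place K and G the same way about C: K = C + 11.6·n = (-2.110, 37.67), G = C − 11.6·n = (20.33, 31.78). Then cos ∠KLG = LK·LG / (|LK||LG|), giving 32.87°.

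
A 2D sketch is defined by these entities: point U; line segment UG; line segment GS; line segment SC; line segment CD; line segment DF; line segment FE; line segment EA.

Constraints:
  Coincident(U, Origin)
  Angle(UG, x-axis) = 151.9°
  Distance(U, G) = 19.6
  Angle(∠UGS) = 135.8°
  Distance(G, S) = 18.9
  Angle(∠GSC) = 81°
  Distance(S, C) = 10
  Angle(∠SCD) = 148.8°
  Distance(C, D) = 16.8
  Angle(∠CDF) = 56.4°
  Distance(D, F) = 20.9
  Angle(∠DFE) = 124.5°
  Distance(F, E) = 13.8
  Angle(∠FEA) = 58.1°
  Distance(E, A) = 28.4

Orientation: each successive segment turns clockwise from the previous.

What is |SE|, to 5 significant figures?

12.445

∠CDF = 56.4° gives DF at -146.10° from the x-axis; with |DF| = 20.9, F = (-14.977, 10.664). ∠DFE = 124.5° gives FE at 158.40° from the x-axis; with |FE| = 13.8, E = (-27.808, 15.744). Then |SE| = |E − S| = 12.445.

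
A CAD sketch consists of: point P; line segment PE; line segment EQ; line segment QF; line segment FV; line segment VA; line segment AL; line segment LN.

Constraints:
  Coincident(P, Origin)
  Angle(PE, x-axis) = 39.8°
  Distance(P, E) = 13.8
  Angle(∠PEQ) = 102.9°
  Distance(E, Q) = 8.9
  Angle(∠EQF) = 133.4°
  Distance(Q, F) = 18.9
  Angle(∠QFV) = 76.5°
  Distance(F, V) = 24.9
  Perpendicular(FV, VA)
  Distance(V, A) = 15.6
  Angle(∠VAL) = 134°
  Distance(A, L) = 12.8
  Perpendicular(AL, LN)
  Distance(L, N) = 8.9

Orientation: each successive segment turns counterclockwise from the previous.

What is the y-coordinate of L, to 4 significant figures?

5.186

FV is perpendicular to VA, so VA runs at -3.000°; with |VA| = 15.6, A = (2.729, -3.544). ∠VAL = 134.0° gives AL at 43.00° from the x-axis; with |AL| = 12.8, L = (12.09, 5.186). So L.y = 5.186.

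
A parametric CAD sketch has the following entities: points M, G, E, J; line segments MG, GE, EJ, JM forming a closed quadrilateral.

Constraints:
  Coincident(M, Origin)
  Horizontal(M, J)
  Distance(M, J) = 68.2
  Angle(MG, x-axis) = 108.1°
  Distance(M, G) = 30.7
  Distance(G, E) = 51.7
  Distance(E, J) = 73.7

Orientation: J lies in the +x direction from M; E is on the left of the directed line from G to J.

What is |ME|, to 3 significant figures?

69.5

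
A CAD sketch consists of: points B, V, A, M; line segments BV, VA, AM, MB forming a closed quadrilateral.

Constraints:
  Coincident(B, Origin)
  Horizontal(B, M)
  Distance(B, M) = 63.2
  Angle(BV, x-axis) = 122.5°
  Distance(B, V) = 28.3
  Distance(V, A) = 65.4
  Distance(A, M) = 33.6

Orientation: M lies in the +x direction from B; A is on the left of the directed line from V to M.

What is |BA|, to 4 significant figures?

58.59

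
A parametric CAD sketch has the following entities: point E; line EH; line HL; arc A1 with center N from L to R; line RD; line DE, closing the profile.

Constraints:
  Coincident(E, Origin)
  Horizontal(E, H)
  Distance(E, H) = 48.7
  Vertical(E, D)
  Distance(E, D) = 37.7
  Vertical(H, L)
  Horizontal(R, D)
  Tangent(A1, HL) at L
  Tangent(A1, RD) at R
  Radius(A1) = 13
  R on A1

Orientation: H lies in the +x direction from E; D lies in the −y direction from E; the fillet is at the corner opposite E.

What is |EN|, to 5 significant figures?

43.412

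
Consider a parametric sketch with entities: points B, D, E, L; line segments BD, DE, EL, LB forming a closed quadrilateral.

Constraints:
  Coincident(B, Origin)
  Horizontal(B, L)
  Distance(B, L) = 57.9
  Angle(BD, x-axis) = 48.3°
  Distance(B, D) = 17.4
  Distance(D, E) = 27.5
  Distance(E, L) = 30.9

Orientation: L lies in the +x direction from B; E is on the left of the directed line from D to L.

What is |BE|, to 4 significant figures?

43.72

B is at the origin; BL is horizontal with |BL| = 57.9 and L in +x, so L = (57.9, 0). BD runs at 48.3° with |BD| = 17.4, so D = (11.58, 12.99). E is determined by |DE| = 27.5 and |EL| = 30.9 together: it lies at the intersection of circle(D, 27.5) and circle(L, 30.9). With |DL| = 48.11, the foot of the radical line on DL is 21.99 from D and the perpendicular offset is √(27.5² − 21.99²) = 16.51. Taking the left-of-DL solution: E = (37.21, 22.95).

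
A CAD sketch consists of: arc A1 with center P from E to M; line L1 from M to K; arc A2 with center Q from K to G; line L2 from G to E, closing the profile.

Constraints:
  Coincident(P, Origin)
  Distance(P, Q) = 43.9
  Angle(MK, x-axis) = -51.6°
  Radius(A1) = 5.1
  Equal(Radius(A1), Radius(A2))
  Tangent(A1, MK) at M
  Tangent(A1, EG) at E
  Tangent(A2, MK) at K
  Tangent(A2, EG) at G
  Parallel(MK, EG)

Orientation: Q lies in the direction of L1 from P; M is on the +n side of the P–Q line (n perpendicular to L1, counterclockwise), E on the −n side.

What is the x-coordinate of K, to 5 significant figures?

31.265

Tangency of A1 to both parallel lines with radius 5.1 puts M and E at P ± 5.1·n: M = (3.9968, 3.1679), E = (-3.9968, -3.1679). Equal radii place K and G the same way about Q: K = Q + 5.1·n = (31.265, -31.236), G = Q − 5.1·n = (23.272, -37.572). So K.x = 31.265.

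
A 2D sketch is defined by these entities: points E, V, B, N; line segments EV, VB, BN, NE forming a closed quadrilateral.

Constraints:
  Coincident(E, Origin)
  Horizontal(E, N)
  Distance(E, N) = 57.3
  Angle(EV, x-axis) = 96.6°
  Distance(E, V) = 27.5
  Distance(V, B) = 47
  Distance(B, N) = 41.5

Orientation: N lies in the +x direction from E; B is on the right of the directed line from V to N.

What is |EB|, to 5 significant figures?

23.391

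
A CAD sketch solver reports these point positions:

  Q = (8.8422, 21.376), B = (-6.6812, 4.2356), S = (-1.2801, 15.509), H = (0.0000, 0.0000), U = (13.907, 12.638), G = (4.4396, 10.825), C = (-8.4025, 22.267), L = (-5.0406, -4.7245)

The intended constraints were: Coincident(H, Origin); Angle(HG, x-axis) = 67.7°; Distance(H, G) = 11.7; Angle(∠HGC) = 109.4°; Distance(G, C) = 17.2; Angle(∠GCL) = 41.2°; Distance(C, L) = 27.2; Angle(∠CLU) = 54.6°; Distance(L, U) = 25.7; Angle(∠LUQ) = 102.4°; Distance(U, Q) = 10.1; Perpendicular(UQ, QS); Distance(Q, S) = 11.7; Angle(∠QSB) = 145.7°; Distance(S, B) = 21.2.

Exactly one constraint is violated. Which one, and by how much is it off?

Distance(S, B) = 21.2 — off by 8.70.

H = (0.00, 0.00) ✓; HG at 67.70° ✓; |HG| = 11.70 ✓; ∠HGC = 109.4° ✓; |GC| = 17.20 ✓; ∠GCL = 41.20° ✓; |CL| = 27.20 ✓; ∠CLU = 54.60° ✓; |LU| = 25.70 ✓; ∠LUQ = 102.4° ✓; |UQ| = 10.10 ✓; ∠(UQ, QS) = 90.00° ✓; |QS| = 11.70 ✓; ∠QSB = 145.7° ✓; |SB| = 12.50 ✗.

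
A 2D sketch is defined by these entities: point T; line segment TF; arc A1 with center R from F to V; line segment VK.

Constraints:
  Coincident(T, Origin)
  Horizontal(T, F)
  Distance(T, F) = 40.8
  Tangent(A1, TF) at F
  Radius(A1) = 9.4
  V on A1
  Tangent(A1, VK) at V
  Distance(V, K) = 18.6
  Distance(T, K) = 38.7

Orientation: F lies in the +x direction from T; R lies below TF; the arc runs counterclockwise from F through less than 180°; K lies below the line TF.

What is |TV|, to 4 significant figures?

32.49

Checks: |RV| = 9.400 ✓; ∠(RV, VK) = 90.00° ✓; |VK| = 18.60 ✓; |TK| = 38.70 ✓.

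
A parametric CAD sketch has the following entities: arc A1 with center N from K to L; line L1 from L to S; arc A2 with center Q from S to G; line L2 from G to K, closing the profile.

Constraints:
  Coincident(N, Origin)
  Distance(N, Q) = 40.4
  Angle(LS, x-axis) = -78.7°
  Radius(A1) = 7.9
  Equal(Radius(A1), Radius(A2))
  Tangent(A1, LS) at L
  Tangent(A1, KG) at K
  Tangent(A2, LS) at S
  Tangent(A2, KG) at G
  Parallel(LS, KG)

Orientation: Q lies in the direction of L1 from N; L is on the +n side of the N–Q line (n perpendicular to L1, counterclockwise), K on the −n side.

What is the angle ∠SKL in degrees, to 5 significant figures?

68.640°

The slot axis is L1's direction at -78.7°, so u = (cos -78.7°, sin -78.7°) = (0.19595, -0.98061) and n = (−sin -78.7°, cos -78.7°) = (0.98061, 0.19595). N is at the origin and Q lies 40.4 along u from N, so Q = 40.4·u = (7.9162, -39.617). Tangency of A1 to both parallel lines with radius 7.9 puts L and K at N ± 7.9·n: L = (7.7469, 1.5480), K = (-7.7469, -1.5480). Equal radii place S and G the same way about Q: S = Q + 7.9·n = (15.663, -38.069), G = Q − 7.9·n = (0.16937, -41.165). Then cos ∠SKL = KS·KL / (|KS||KL|), giving 68.640°.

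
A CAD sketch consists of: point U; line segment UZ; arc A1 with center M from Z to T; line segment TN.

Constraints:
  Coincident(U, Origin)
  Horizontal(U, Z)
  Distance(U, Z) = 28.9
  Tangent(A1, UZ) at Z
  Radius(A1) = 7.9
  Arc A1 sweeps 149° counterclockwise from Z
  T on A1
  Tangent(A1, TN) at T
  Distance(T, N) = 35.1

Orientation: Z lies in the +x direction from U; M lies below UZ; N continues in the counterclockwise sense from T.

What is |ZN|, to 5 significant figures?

41.826

U is at the origin; U and Z share the same y with |UZ| = 28.9 and Z on the +x side, so Z = (28.900, 0.0000). The tangent condition forces MZ to be normal to UZ, so M = Z + (0, -7.9) = (28.900, -7.9000). On A1, Z sits at bearing 90° from M; a 149° counterclockwise sweep puts T at bearing 239°, so T = M + 7.9·(cos 239°, sin 239°) = (24.831, -14.672). Tangency of A1 to TN means the radius MT is perpendicular to TN, so TN runs along (−sin 239°, cos 239°); with |TN| = 35.1, N = (54.918, -32.749). Then |ZN| = |N − Z| = 41.826.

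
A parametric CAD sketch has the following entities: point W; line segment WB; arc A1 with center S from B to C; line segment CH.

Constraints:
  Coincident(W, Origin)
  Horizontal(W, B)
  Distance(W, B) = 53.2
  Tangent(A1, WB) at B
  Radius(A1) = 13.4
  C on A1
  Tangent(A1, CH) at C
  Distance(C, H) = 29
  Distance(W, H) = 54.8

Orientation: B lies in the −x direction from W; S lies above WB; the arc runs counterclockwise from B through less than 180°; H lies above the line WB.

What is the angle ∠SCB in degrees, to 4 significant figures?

48.19°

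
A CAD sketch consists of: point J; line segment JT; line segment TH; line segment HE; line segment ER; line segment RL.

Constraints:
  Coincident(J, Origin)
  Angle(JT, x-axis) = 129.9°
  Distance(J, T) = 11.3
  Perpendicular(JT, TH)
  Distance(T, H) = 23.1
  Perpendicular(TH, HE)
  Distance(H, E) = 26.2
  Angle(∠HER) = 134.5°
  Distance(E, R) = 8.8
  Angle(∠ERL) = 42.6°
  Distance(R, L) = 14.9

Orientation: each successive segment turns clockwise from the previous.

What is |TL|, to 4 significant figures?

24.79

J is at the origin; JT runs at 129.9° with length 11.3, so T = (-7.248, 8.669). JT is perpendicular to TH, so TH runs at 39.90°; with |TH| = 23.1, H = (10.47, 23.49). TH is perpendicular to HE, so HE runs at -50.10°; with |HE| = 26.2, E = (27.28, 3.387). ∠HER = 134.5° gives ER at -95.60° from the x-axis; with |ER| = 8.8, R = (26.42, -5.371). ∠ERL = 42.6° gives RL at 127.0° from the x-axis; with |RL| = 14.9, L = (17.45, 6.528). Then |TL| = |L − T| = 24.79.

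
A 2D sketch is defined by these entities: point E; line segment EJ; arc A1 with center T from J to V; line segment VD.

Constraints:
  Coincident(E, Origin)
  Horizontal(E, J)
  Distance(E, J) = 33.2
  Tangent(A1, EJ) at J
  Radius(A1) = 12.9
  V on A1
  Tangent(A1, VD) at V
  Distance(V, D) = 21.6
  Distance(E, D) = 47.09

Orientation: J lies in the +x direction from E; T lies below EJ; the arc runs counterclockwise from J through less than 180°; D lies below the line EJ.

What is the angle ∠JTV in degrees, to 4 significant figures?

109.8°

Checks: |EJ| = 33.20 ✓; |TV| = 12.90 ✓; ∠(TV, VD) = 90.00° ✓; |VD| = 21.60 ✓; |ED| = 47.09 ✓.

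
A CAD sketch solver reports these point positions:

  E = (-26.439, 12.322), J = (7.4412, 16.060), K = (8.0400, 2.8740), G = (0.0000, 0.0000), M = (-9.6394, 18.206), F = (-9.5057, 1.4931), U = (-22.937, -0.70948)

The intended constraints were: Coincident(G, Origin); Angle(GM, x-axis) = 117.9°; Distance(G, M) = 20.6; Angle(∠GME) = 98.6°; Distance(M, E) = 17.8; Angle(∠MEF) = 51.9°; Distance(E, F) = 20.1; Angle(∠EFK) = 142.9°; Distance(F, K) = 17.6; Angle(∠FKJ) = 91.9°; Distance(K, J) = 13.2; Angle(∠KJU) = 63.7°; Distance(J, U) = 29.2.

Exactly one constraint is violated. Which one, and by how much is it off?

Distance(J, U) = 29.2 — off by 5.50.

G = (0.00, 0.00) ✓; GM at 117.9° ✓; |GM| = 20.60 ✓; ∠GME = 98.60° ✓; |ME| = 17.80 ✓; ∠MEF = 51.90° ✓; |EF| = 20.10 ✓; ∠EFK = 142.9° ✓; |FK| = 17.60 ✓; ∠FKJ = 91.90° ✓; |KJ| = 13.20 ✓; ∠KJU = 63.70° ✓; |JU| = 34.70 ✗.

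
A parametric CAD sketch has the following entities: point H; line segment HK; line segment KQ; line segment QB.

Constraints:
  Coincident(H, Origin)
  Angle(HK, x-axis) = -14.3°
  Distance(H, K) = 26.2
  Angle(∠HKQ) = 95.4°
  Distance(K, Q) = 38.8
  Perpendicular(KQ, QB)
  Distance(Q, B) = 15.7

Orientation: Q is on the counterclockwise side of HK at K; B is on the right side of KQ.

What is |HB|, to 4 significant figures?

58.73

H is at the origin; HK runs at -14.3° with length 26.2, so K = 26.2·(cos -14.3°, sin -14.3°) = (25.39, -6.471). ∠HKQ = 95.4°, so KQ runs at -14.3° + (180° − 95.4°) = 70.30° from the x-axis; with |KQ| = 38.8, Q = K + 38.8·(cos 70.30°, sin 70.30°) = (38.47, 30.06). KQ is perpendicular to QB; with |QB| = 15.7 on the right of KQ, B = Q + 15.7·(0.9415, -0.3371) = (53.25, 24.77). Then |HB| = |B − H| = 58.73.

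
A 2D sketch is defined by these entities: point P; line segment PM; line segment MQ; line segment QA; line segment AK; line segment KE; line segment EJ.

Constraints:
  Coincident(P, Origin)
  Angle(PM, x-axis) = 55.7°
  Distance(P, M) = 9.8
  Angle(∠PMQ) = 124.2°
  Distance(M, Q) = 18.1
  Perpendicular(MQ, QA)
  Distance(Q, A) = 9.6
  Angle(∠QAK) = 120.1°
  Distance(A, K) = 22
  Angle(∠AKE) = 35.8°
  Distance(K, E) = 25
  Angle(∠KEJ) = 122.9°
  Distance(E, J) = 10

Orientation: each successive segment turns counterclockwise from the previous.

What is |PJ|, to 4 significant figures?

27.35

∠AKE = 35.8° gives KE at 45.60° from the x-axis; with |KE| = 25.0, E = (4.159, 17.53). ∠KEJ = 122.9° gives EJ at 102.7° from the x-axis; with |EJ| = 10.0, J = (1.960, 27.28). Then |PJ| = |J − P| = 27.35.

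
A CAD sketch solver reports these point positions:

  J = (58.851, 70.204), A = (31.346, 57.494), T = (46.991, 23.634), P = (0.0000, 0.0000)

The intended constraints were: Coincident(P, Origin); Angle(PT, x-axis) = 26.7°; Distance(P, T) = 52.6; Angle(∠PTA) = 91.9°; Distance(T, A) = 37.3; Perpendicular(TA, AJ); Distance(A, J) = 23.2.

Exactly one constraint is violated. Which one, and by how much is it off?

Distance(A, J) = 23.2 — off by 7.10.

P = (0.00, 0.00) ✓; PT at 26.70° ✓; |PT| = 52.60 ✓; ∠PTA = 91.90° ✓; |TA| = 37.30 ✓; ∠(TA, AJ) = 90.00° ✓; |AJ| = 30.30 ✗.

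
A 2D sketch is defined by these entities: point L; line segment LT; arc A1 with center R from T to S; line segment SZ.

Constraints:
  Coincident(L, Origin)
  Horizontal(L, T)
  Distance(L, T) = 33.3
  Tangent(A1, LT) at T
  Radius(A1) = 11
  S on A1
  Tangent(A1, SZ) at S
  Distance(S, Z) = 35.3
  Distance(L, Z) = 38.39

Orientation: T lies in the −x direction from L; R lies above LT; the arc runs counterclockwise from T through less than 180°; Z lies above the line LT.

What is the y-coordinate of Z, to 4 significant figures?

37.62

L is at the origin; LT is horizontal with |LT| = 33.3 and T on the −x side, so T = (-33.30, 0.000). A1 meets LT tangentially, so RT is at right angles to LT, so R = T + (0, 11) = (-33.30, 11.00). Since RS ⟂ SZ (tangency), |RZ| = √(11.0² + 35.3²) = 36.97 regardless of where S sits on A1. So Z lies on both circle(L, 38.39) and circle(R, 36.97); the above-LT intersection is Z = (-7.641, 37.62). S is the foot of the tangent from Z: S = (-23.47, 6.068).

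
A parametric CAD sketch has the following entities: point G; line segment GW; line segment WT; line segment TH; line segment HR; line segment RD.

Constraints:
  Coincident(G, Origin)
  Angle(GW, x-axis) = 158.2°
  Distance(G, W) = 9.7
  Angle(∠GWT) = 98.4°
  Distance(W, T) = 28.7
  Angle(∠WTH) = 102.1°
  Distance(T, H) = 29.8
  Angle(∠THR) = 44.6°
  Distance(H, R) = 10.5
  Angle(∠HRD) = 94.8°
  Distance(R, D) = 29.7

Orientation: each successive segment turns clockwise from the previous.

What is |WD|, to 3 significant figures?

40.4

G is at the origin; GW runs at 158.2° with length 9.7, so W = (-9.01, 3.60). ∠GWT = 98.4° gives WT at 76.6° from the x-axis; with |WT| = 28.7, T = (-2.36, 31.5). ∠WTH = 102.1° gives TH at -1.30° from the x-axis; with |TH| = 29.8, H = (27.4, 30.8). ∠THR = 44.6° gives HR at -137° from the x-axis; with |HR| = 10.5, R = (19.8, 23.6). ∠HRD = 94.8° gives RD at 138° from the x-axis; with |RD| = 29.7, D = (-2.31, 43.5). Then |WD| = |D − W| = 40.4.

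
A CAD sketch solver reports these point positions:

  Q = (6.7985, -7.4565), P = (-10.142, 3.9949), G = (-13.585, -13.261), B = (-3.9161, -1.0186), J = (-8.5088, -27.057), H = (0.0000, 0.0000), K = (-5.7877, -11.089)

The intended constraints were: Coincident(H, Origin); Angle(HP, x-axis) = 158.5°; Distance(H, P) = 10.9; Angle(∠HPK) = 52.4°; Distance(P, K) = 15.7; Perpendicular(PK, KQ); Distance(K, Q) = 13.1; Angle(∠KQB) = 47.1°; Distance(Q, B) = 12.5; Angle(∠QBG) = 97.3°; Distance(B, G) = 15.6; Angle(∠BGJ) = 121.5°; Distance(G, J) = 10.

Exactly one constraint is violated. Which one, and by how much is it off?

Distance(G, J) = 10 — off by 4.70.

H = (0.00, 0.00) ✓; HP at 158.5° ✓; |HP| = 10.90 ✓; ∠HPK = 52.40° ✓; |PK| = 15.70 ✓; ∠(PK, KQ) = 90.00° ✓; |KQ| = 13.10 ✓; ∠KQB = 47.10° ✓; |QB| = 12.50 ✓; ∠QBG = 97.30° ✓; |BG| = 15.60 ✓; ∠BGJ = 121.5° ✓; |GJ| = 14.70 ✗.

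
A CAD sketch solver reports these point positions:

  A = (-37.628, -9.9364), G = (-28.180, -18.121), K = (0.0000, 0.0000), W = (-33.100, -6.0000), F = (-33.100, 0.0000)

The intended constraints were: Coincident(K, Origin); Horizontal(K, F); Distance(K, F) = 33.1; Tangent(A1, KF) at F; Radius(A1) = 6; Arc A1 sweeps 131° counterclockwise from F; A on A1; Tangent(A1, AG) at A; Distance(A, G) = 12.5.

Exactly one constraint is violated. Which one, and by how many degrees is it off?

Tangent(A1, AG) at A — off by 8.10°.

K = (0.00, 0.00) ✓; K.y = 0.00, F.y = 0.00 ✓; |KF| = 33.10 ✓; ∠(WF, FK) = 90.00° ✓; |WF| = 6.000 ✓; bearing(W→A) − bearing(W→F) = 131.0° ✓; |WA| = 6.000 ✓; ∠(WA, AG) = 81.90° ✗; |AG| = 12.50 ✓.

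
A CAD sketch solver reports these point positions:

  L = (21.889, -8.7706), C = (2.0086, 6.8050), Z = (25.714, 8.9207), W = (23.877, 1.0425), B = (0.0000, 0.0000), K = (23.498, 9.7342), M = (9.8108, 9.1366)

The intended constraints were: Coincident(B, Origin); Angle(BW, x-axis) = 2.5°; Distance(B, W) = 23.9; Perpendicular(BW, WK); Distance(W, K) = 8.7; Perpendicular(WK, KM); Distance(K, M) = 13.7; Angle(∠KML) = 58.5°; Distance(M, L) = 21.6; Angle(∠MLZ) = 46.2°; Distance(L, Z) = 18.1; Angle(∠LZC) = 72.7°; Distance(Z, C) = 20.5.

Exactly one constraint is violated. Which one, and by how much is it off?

Distance(Z, C) = 20.5 — off by 3.30.

B = (0.00, 0.00) ✓; BW at 2.500° ✓; |BW| = 23.90 ✓; ∠(BW, WK) = 90.00° ✓; |WK| = 8.700 ✓; ∠(WK, KM) = 90.00° ✓; |KM| = 13.70 ✓; ∠KML = 58.50° ✓; |ML| = 21.60 ✓; ∠MLZ = 46.20° ✓; |LZ| = 18.10 ✓; ∠LZC = 72.70° ✓; |ZC| = 23.80 ✗.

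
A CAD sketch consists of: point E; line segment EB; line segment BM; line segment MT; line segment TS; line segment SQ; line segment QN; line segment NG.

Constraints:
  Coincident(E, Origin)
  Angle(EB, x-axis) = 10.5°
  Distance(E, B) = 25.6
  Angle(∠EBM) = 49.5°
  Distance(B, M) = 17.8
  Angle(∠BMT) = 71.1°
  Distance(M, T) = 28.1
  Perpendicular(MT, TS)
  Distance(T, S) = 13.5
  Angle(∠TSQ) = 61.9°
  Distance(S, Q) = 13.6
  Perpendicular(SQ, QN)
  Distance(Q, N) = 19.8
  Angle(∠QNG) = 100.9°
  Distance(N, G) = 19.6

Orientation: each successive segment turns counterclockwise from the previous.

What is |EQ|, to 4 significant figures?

12.58

E is at the origin; EB runs at 10.5° with length 25.6, so B = (25.17, 4.665). ∠EBM = 49.5° gives BM at 141.0° from the x-axis; with |BM| = 17.8, M = (11.34, 15.87). ∠BMT = 71.1° gives MT at -110.1° from the x-axis; with |MT| = 28.1, T = (1.681, -10.52). The perpendicularity gives TS at right angles to MT, so TS runs at -20.10°; with |TS| = 13.5, S = (14.36, -15.16). ∠TSQ = 61.9° gives SQ at 98.00° from the x-axis; with |SQ| = 13.6, Q = (12.47, -1.693). Then |EQ| = |Q − E| = 12.58.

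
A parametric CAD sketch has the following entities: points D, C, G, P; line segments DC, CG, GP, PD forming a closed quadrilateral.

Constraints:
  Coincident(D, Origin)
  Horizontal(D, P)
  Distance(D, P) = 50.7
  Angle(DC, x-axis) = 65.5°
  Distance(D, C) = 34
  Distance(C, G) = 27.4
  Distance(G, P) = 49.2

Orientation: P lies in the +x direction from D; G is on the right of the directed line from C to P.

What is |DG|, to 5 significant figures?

6.6770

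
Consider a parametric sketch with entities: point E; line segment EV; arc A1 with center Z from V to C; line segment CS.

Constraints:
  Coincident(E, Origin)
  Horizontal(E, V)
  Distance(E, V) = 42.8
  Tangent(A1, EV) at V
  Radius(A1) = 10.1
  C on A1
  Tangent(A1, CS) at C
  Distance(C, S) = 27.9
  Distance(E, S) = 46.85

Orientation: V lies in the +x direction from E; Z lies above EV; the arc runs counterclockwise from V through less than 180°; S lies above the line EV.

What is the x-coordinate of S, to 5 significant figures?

29.326

E is at the origin; E and V share the same y with |EV| = 42.8 and V on the +x side, so V = (42.800, 0.0000). A1 meets EV tangentially, so ZV is at right angles to EV, so Z = V + (0, 10.1) = (42.800, 10.100). Since ZC ⟂ CS (tangency), |ZS| = √(10.1² + 27.9²) = 29.672 regardless of where C sits on A1. So S lies on both circle(E, 46.85) and circle(Z, 29.672); the above-EV intersection is S = (29.326, 36.536). C is the foot of the tangent from S: C = (49.700, 17.476).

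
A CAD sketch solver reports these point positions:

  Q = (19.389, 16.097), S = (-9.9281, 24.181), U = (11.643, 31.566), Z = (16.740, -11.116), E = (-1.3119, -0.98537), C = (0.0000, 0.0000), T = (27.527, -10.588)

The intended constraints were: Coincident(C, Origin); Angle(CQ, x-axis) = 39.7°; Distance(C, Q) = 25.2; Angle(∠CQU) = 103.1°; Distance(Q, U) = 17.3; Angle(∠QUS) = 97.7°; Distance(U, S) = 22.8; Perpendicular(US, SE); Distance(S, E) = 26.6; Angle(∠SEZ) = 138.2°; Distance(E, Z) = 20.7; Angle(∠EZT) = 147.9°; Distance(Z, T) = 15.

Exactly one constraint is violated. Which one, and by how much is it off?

Distance(Z, T) = 15 — off by 4.20.

C = (0.00, 0.00) ✓; CQ at 39.70° ✓; |CQ| = 25.20 ✓; ∠CQU = 103.1° ✓; |QU| = 17.30 ✓; ∠QUS = 97.70° ✓; |US| = 22.80 ✓; ∠(US, SE) = 90.00° ✓; |SE| = 26.60 ✓; ∠SEZ = 138.2° ✓; |EZ| = 20.70 ✓; ∠EZT = 147.9° ✓; |ZT| = 10.80 ✗.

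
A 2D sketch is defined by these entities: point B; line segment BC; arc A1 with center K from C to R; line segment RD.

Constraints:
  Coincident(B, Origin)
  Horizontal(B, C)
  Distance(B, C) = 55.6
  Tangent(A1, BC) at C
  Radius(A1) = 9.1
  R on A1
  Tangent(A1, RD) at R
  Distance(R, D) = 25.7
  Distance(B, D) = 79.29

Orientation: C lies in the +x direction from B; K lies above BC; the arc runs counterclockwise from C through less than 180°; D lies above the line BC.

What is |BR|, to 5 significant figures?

64.313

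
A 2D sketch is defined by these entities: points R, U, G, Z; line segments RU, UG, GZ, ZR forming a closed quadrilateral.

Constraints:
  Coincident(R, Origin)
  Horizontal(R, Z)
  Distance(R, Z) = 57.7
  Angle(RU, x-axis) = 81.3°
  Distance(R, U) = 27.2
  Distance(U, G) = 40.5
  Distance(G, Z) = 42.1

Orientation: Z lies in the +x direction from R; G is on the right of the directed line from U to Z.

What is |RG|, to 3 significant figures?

20.6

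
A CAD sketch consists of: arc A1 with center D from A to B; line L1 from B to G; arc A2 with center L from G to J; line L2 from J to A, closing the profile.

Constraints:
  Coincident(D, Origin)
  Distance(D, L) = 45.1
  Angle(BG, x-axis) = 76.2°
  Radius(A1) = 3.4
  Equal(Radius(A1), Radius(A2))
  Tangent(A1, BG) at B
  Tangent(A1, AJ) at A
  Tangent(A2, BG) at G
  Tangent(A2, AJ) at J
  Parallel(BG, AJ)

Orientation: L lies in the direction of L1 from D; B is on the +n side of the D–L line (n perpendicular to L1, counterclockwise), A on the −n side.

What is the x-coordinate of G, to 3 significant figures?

7.46

The slot axis is L1's direction at 76.2°, so u = (cos 76.2°, sin 76.2°) = (0.239, 0.971) and n = (−sin 76.2°, cos 76.2°) = (-0.971, 0.239). D is at the origin and L lies 45.1 along u from D, so L = 45.1·u = (10.8, 43.8). Tangency of A1 to both parallel lines with radius 3.4 puts B and A at D ± 3.4·n: B = (-3.30, 0.811), A = (3.30, -0.811). Equal radii place G and J the same way about L: G = L + 3.4·n = (7.46, 44.6), J = L − 3.4·n = (14.1, 43.0). So G.x = 7.46.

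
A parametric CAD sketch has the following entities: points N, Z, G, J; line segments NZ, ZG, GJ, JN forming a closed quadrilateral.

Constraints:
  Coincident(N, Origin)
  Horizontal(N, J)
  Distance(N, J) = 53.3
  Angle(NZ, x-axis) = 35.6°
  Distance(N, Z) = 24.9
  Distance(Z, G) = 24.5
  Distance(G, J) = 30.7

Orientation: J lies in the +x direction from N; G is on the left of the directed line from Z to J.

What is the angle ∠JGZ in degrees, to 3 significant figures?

80.8°

Checks: |ZG| = 24.50 ✓; |GJ| = 30.70 ✓.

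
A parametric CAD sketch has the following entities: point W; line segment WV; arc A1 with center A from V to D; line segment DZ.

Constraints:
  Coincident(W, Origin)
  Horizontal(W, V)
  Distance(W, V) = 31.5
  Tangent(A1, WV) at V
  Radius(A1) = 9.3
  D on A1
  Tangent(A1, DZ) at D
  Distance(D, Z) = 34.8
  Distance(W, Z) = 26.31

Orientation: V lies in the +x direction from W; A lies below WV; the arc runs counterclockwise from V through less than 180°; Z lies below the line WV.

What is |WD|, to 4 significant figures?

25.27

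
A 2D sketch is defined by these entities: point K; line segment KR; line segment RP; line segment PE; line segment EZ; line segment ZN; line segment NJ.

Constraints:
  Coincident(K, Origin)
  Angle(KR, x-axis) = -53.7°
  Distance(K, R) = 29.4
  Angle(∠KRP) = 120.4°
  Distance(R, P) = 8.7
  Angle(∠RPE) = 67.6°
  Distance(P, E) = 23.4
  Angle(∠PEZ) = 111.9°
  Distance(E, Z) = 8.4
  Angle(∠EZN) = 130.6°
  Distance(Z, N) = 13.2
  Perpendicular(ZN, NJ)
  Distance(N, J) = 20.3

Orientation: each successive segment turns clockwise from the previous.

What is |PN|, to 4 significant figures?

28.25

∠PEZ = 111.9° gives EZ at 66.20° from the x-axis; with |EZ| = 8.4, Z = (1.011, -7.252). ∠EZN = 130.6° gives ZN at 16.80° from the x-axis; with |ZN| = 13.2, N = (13.65, -3.437). Then |PN| = |N − P| = 28.25.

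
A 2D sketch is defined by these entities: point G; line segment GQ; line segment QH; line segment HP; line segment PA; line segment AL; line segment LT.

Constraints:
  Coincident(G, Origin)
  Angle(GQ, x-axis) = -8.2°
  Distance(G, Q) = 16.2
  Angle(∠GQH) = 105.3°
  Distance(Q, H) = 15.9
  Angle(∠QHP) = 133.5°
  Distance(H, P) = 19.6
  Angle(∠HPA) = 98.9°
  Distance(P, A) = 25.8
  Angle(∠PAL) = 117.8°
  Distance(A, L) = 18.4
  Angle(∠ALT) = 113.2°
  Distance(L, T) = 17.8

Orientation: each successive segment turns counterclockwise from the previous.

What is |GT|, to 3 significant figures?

4.56

G is at the origin; GQ runs at -8.2° with length 16.2, so Q = (16.0, -2.31). ∠GQH = 105.3° gives QH at 66.5° from the x-axis; with |QH| = 15.9, H = (22.4, 12.3). ∠QHP = 133.5° gives HP at 113° from the x-axis; with |HP| = 19.6, P = (14.7, 30.3). ∠HPA = 98.9° gives PA at -166° from the x-axis; with |PA| = 25.8, A = (-10.3, 24.0). ∠PAL = 117.8° gives AL at -104° from the x-axis; with |AL| = 18.4, L = (-14.7, 6.15). ∠ALT = 113.2° gives LT at -36.9° from the x-axis; with |LT| = 17.8, T = (-0.430, -4.54). Then |GT| = |T − G| = 4.56.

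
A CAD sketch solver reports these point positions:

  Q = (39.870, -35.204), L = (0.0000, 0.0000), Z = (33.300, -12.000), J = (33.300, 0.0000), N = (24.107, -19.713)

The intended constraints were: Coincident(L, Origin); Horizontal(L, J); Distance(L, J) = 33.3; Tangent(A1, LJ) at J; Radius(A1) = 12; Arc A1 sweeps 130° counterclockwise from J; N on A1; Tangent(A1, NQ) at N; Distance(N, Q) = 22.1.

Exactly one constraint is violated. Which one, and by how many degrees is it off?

Tangent(A1, NQ) at N — off by 5.50°.

L = (0.00, 0.00) ✓; L.y = 0.00, J.y = 0.00 ✓; |LJ| = 33.30 ✓; ∠(ZJ, JL) = 90.00° ✓; |ZJ| = 12.00 ✓; bearing(Z→N) − bearing(Z→J) = 130.0° ✓; |ZN| = 12.00 ✓; ∠(ZN, NQ) = 84.50° ✗; |NQ| = 22.10 ✓.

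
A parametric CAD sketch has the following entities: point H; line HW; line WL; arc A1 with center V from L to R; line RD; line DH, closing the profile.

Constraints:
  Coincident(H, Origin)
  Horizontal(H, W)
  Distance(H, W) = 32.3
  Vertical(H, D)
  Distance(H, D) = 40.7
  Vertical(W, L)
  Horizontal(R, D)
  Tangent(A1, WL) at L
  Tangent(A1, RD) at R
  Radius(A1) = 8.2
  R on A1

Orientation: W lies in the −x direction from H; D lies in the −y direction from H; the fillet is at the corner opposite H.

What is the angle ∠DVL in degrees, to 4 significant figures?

161.2°

H is at the origin; H and W share the same y with |HW| = 32.3 and W on the −x side, so W = (-32.30, 0.000). H and D share the same x with |HD| = 40.7 and D on the −y side, so D = (0.000, -40.70). The virtual corner opposite H is at (-32.30, -40.70). Since A1 is tangent to WL there, VL ⟂ WL and A1 meets RD tangentially, so VR is at right angles to RD, with radius 8.2, so the center V sits 8.2 in from both sides at V = (-24.10, -32.50). That places the tangent points at L = (-32.30, -32.50) on WL and R = (-24.10, -40.70) on RD. Then cos ∠DVL = VD·VL / (|VD||VL|), giving 161.2°.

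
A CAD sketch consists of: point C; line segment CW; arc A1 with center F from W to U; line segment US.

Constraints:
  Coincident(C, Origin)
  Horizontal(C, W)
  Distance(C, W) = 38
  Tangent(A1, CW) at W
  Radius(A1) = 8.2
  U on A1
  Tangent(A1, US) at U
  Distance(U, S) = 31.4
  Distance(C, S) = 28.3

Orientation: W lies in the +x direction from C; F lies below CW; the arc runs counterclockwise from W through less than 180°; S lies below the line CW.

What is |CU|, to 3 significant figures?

32.0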